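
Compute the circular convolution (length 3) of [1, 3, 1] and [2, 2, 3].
Use y[k] = Σ_j u[j]·v[(k-j) mod 3]. y[0] = 1×2 + 3×3 + 1×2 = 13; y[1] = 1×2 + 3×2 + 1×3 = 11; y[2] = 1×3 + 3×2 + 1×2 = 11. Result: [13, 11, 11]

[13, 11, 11]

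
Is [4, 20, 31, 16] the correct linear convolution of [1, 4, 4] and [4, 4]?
Recompute linear convolution of [1, 4, 4] and [4, 4]: y[0] = 1×4 = 4; y[1] = 1×4 + 4×4 = 20; y[2] = 4×4 + 4×4 = 32; y[3] = 4×4 = 16 → [4, 20, 32, 16]. Compare to given [4, 20, 31, 16]: they differ at index 2: given 31, correct 32, so answer: No

No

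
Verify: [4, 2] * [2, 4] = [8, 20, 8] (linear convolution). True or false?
Recompute linear convolution of [4, 2] and [2, 4]: y[0] = 4×2 = 8; y[1] = 4×4 + 2×2 = 20; y[2] = 2×4 = 8 → [8, 20, 8]. Given [8, 20, 8] matches, so answer: Yes

Yes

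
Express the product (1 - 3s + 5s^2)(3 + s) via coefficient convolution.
Ascending coefficients: a = [1, -3, 5], b = [3, 1]. c[0] = 1×3 = 3; c[1] = 1×1 + -3×3 = -8; c[2] = -3×1 + 5×3 = 12; c[3] = 5×1 = 5. Result coefficients: [3, -8, 12, 5] → 3 - 8s + 12s^2 + 5s^3

3 - 8s + 12s^2 + 5s^3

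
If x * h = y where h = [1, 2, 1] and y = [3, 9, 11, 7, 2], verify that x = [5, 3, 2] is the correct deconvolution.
Forward-compute [5, 3, 2] * [1, 2, 1]: y[0] = 5×1 = 5; y[1] = 5×2 + 3×1 = 13; y[2] = 5×1 + 3×2 + 2×1 = 13; y[3] = 3×1 + 2×2 = 7; y[4] = 2×1 = 2 → [5, 13, 13, 7, 2]. Does not match given y = [3, 9, 11, 7, 2].

Not verified. [5, 3, 2] * [1, 2, 1] = [5, 13, 13, 7, 2], which differs from [3, 9, 11, 7, 2] at index 0.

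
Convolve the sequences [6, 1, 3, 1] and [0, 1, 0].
y[0] = 6×0 = 0; y[1] = 6×1 + 1×0 = 6; y[2] = 6×0 + 1×1 + 3×0 = 1; y[3] = 1×0 + 3×1 + 1×0 = 3; y[4] = 3×0 + 1×1 = 1; y[5] = 1×0 = 0

[0, 6, 1, 3, 1, 0]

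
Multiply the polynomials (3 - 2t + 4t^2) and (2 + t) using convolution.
Ascending coefficients: a = [3, -2, 4], b = [2, 1]. c[0] = 3×2 = 6; c[1] = 3×1 + -2×2 = -1; c[2] = -2×1 + 4×2 = 6; c[3] = 4×1 = 4. Result coefficients: [6, -1, 6, 4] → 6 - t + 6t^2 + 4t^3

6 - t + 6t^2 + 4t^3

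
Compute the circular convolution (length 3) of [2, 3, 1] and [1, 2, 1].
Use y[k] = Σ_j x[j]·h[(k-j) mod 3]. y[0] = 2×1 + 3×1 + 1×2 = 7; y[1] = 2×2 + 3×1 + 1×1 = 8; y[2] = 2×1 + 3×2 + 1×1 = 9. Result: [7, 8, 9]

[7, 8, 9]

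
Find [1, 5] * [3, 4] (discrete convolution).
y[0] = 1×3 = 3; y[1] = 1×4 + 5×3 = 19; y[2] = 5×4 = 20

[3, 19, 20]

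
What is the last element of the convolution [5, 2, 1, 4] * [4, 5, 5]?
Use y[k] = Σ_i a[i]·b[k-i] at k=5. y[5] = 4×5 = 20

20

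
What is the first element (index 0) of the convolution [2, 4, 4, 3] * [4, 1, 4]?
Use y[k] = Σ_i a[i]·b[k-i] at k=0. y[0] = 2×4 = 8

8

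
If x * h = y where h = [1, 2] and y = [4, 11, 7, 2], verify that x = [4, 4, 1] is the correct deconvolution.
Forward-compute [4, 4, 1] * [1, 2]: y[0] = 4×1 = 4; y[1] = 4×2 + 4×1 = 12; y[2] = 4×2 + 1×1 = 9; y[3] = 1×2 = 2 → [4, 12, 9, 2]. Does not match given y = [4, 11, 7, 2].

Not verified. [4, 4, 1] * [1, 2] = [4, 12, 9, 2], which differs from [4, 11, 7, 2] at index 1.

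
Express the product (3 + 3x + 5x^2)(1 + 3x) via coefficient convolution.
Ascending coefficients: a = [3, 3, 5], b = [1, 3]. c[0] = 3×1 = 3; c[1] = 3×3 + 3×1 = 12; c[2] = 3×3 + 5×1 = 14; c[3] = 5×3 = 15. Result coefficients: [3, 12, 14, 15] → 3 + 12x + 14x^2 + 15x^3

3 + 12x + 14x^2 + 15x^3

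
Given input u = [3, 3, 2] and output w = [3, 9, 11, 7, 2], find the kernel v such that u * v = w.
Output length 5 = len(u) + len(v) - 1 ⇒ len(v) = 3. Solve v forward using v[k] = (w[k] - Σ_{i≥1} u[i]·v[k-i]) / u[0]: v[0] = w[0] / u[0] = 3 / 3 = 1; v[1] = (w[1] - 3×1) / u[0] = (9 - 3×1) / 3 = 2; v[2] = (w[2] - 3×2 - 2×1) / u[0] = (11 - 3×2 - 2×1) / 3 = 1. So v = [1, 2, 1]. Forward-check [3, 3, 2] * [1, 2, 1]: w[0] = 3×1 = 3; w[1] = 3×2 + 3×1 = 9; w[2] = 3×1 + 3×2 + 2×1 = 11; w[3] = 3×1 + 2×2 = 7; w[4] = 2×1 = 2 → [3, 9, 11, 7, 2] ✓

[1, 2, 1]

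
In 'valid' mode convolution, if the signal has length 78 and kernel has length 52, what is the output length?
'Valid' mode counts only positions where the kernel fully overlaps the signal: m - n + 1 = 78 - 52 + 1 = 27

27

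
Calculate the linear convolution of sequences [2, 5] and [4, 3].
y[0] = 2×4 = 8; y[1] = 2×3 + 5×4 = 26; y[2] = 5×3 = 15

[8, 26, 15]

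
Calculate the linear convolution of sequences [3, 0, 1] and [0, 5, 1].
y[0] = 3×0 = 0; y[1] = 3×5 + 0×0 = 15; y[2] = 3×1 + 0×5 + 1×0 = 3; y[3] = 0×1 + 1×5 = 5; y[4] = 1×1 = 1

[0, 15, 3, 5, 1]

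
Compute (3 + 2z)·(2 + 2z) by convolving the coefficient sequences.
Ascending coefficients: a = [3, 2], b = [2, 2]. c[0] = 3×2 = 6; c[1] = 3×2 + 2×2 = 10; c[2] = 2×2 = 4. Result coefficients: [6, 10, 4] → 6 + 10z + 4z^2

6 + 10z + 4z^2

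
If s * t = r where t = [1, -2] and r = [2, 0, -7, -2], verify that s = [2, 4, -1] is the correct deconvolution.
Forward-compute [2, 4, -1] * [1, -2]: r[0] = 2×1 = 2; r[1] = 2×-2 + 4×1 = 0; r[2] = 4×-2 + -1×1 = -9; r[3] = -1×-2 = 2 → [2, 0, -9, 2]. Does not match given r = [2, 0, -7, -2].

Not verified. [2, 4, -1] * [1, -2] = [2, 0, -9, 2], which differs from [2, 0, -7, -2] at index 2.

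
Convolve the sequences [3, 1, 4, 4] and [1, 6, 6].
y[0] = 3×1 = 3; y[1] = 3×6 + 1×1 = 19; y[2] = 3×6 + 1×6 + 4×1 = 28; y[3] = 1×6 + 4×6 + 4×1 = 34; y[4] = 4×6 + 4×6 = 48; y[5] = 4×6 = 24

[3, 19, 28, 34, 48, 24]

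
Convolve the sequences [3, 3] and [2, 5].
y[0] = 3×2 = 6; y[1] = 3×5 + 3×2 = 21; y[2] = 3×5 = 15

[6, 21, 15]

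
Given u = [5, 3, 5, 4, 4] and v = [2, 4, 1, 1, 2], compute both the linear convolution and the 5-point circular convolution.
Linear: y_lin[0] = 5×2 = 10; y_lin[1] = 5×4 + 3×2 = 26; y_lin[2] = 5×1 + 3×4 + 5×2 = 27; y_lin[3] = 5×1 + 3×1 + 5×4 + 4×2 = 36; y_lin[4] = 5×2 + 3×1 + 5×1 + 4×4 + 4×2 = 42; y_lin[5] = 3×2 + 5×1 + 4×1 + 4×4 = 31; y_lin[6] = 5×2 + 4×1 + 4×1 = 18; y_lin[7] = 4×2 + 4×1 = 12; y_lin[8] = 4×2 = 8 → [10, 26, 27, 36, 42, 31, 18, 12, 8]. Circular (length 5): y[0] = 5×2 + 3×2 + 5×1 + 4×1 + 4×4 = 41; y[1] = 5×4 + 3×2 + 5×2 + 4×1 + 4×1 = 44; y[2] = 5×1 + 3×4 + 5×2 + 4×2 + 4×1 = 39; y[3] = 5×1 + 3×1 + 5×4 + 4×2 + 4×2 = 44; y[4] = 5×2 + 3×1 + 5×1 + 4×4 + 4×2 = 42 → [41, 44, 39, 44, 42]

Linear: [10, 26, 27, 36, 42, 31, 18, 12, 8], Circular: [41, 44, 39, 44, 42]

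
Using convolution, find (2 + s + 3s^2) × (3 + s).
Ascending coefficients: a = [2, 1, 3], b = [3, 1]. c[0] = 2×3 = 6; c[1] = 2×1 + 1×3 = 5; c[2] = 1×1 + 3×3 = 10; c[3] = 3×1 = 3. Result coefficients: [6, 5, 10, 3] → 6 + 5s + 10s^2 + 3s^3

6 + 5s + 10s^2 + 3s^3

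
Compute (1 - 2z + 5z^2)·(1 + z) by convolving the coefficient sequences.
Ascending coefficients: a = [1, -2, 5], b = [1, 1]. c[0] = 1×1 = 1; c[1] = 1×1 + -2×1 = -1; c[2] = -2×1 + 5×1 = 3; c[3] = 5×1 = 5. Result coefficients: [1, -1, 3, 5] → 1 - z + 3z^2 + 5z^3

1 - z + 3z^2 + 5z^3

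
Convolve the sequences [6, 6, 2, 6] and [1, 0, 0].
y[0] = 6×1 = 6; y[1] = 6×0 + 6×1 = 6; y[2] = 6×0 + 6×0 + 2×1 = 2; y[3] = 6×0 + 2×0 + 6×1 = 6; y[4] = 2×0 + 6×0 = 0; y[5] = 6×0 = 0

[6, 6, 2, 6, 0, 0]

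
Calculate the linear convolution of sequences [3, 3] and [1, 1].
y[0] = 3×1 = 3; y[1] = 3×1 + 3×1 = 6; y[2] = 3×1 = 3

[3, 6, 3]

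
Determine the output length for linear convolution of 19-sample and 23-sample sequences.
Linear/full convolution length: m + n - 1 = 19 + 23 - 1 = 41

41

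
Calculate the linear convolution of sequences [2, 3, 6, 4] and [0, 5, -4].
y[0] = 2×0 = 0; y[1] = 2×5 + 3×0 = 10; y[2] = 2×-4 + 3×5 + 6×0 = 7; y[3] = 3×-4 + 6×5 + 4×0 = 18; y[4] = 6×-4 + 4×5 = -4; y[5] = 4×-4 = -16

[0, 10, 7, 18, -4, -16]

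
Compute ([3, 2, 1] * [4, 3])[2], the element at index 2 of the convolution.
Use y[k] = Σ_i a[i]·b[k-i] at k=2. y[2] = 2×3 + 1×4 = 10

10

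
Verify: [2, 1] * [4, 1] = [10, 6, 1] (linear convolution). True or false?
Recompute linear convolution of [2, 1] and [4, 1]: y[0] = 2×4 = 8; y[1] = 2×1 + 1×4 = 6; y[2] = 1×1 = 1 → [8, 6, 1]. Compare to given [10, 6, 1]: they differ at index 0: given 10, correct 8, so answer: No

No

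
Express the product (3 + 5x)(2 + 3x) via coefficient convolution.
Ascending coefficients: a = [3, 5], b = [2, 3]. c[0] = 3×2 = 6; c[1] = 3×3 + 5×2 = 19; c[2] = 5×3 = 15. Result coefficients: [6, 19, 15] → 6 + 19x + 15x^2

6 + 19x + 15x^2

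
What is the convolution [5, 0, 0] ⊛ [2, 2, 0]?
y[0] = 5×2 = 10; y[1] = 5×2 + 0×2 = 10; y[2] = 5×0 + 0×2 + 0×2 = 0; y[3] = 0×0 + 0×2 = 0; y[4] = 0×0 = 0

[10, 10, 0, 0, 0]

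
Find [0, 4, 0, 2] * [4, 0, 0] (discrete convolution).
y[0] = 0×4 = 0; y[1] = 0×0 + 4×4 = 16; y[2] = 0×0 + 4×0 + 0×4 = 0; y[3] = 4×0 + 0×0 + 2×4 = 8; y[4] = 0×0 + 2×0 = 0; y[5] = 2×0 = 0

[0, 16, 0, 8, 0, 0]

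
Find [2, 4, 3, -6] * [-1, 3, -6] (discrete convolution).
y[0] = 2×-1 = -2; y[1] = 2×3 + 4×-1 = 2; y[2] = 2×-6 + 4×3 + 3×-1 = -3; y[3] = 4×-6 + 3×3 + -6×-1 = -9; y[4] = 3×-6 + -6×3 = -36; y[5] = -6×-6 = 36

[-2, 2, -3, -9, -36, 36]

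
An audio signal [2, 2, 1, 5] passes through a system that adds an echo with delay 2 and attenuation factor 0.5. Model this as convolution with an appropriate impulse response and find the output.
Direct-path + delayed-attenuated-path model → impulse response h = [1, 0, 0.5] (1 at lag 0, 0.5 at lag 2). Output y[n] = x[n] + 0.5·x[n - 2] (with x[n] = 0 outside 0..3): y[0] = 2 + 0.5×0 = 2; y[1] = 2 + 0.5×0 = 2; y[2] = 1 + 0.5×2 = 2.0; y[3] = 5 + 0.5×2 = 6.0; y[4] = 0 + 0.5×1 = 0.5; y[5] = 0 + 0.5×5 = 2.5. So y = [2, 2, 2.0, 6.0, 0.5, 2.5]

[2, 2, 2.0, 6.0, 0.5, 2.5]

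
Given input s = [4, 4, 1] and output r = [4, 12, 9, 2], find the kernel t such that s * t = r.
Output length 4 = len(s) + len(t) - 1 ⇒ len(t) = 2. Solve t forward using t[k] = (r[k] - Σ_{i≥1} s[i]·t[k-i]) / s[0]: t[0] = r[0] / s[0] = 4 / 4 = 1; t[1] = (r[1] - 4×1) / s[0] = (12 - 4×1) / 4 = 2. So t = [1, 2]. Forward-check [4, 4, 1] * [1, 2]: r[0] = 4×1 = 4; r[1] = 4×2 + 4×1 = 12; r[2] = 4×2 + 1×1 = 9; r[3] = 1×2 = 2 → [4, 12, 9, 2] ✓

[1, 2]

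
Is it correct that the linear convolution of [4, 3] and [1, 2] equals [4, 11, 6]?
Recompute linear convolution of [4, 3] and [1, 2]: y[0] = 4×1 = 4; y[1] = 4×2 + 3×1 = 11; y[2] = 3×2 = 6 → [4, 11, 6]. Given [4, 11, 6] matches, so answer: Yes

Yes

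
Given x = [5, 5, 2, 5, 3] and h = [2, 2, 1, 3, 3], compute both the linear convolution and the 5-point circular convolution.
Linear: y_lin[0] = 5×2 = 10; y_lin[1] = 5×2 + 5×2 = 20; y_lin[2] = 5×1 + 5×2 + 2×2 = 19; y_lin[3] = 5×3 + 5×1 + 2×2 + 5×2 = 34; y_lin[4] = 5×3 + 5×3 + 2×1 + 5×2 + 3×2 = 48; y_lin[5] = 5×3 + 2×3 + 5×1 + 3×2 = 32; y_lin[6] = 2×3 + 5×3 + 3×1 = 24; y_lin[7] = 5×3 + 3×3 = 24; y_lin[8] = 3×3 = 9 → [10, 20, 19, 34, 48, 32, 24, 24, 9]. Circular (length 5): y[0] = 5×2 + 5×3 + 2×3 + 5×1 + 3×2 = 42; y[1] = 5×2 + 5×2 + 2×3 + 5×3 + 3×1 = 44; y[2] = 5×1 + 5×2 + 2×2 + 5×3 + 3×3 = 43; y[3] = 5×3 + 5×1 + 2×2 + 5×2 + 3×3 = 43; y[4] = 5×3 + 5×3 + 2×1 + 5×2 + 3×2 = 48 → [42, 44, 43, 43, 48]

Linear: [10, 20, 19, 34, 48, 32, 24, 24, 9], Circular: [42, 44, 43, 43, 48]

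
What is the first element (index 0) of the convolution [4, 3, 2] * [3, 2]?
Use y[k] = Σ_i a[i]·b[k-i] at k=0. y[0] = 4×3 = 12

12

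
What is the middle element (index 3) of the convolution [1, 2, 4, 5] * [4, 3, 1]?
Use y[k] = Σ_i a[i]·b[k-i] at k=3. y[3] = 2×1 + 4×3 + 5×4 = 34

34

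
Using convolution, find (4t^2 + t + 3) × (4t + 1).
Ascending coefficients: a = [3, 1, 4], b = [1, 4]. c[0] = 3×1 = 3; c[1] = 3×4 + 1×1 = 13; c[2] = 1×4 + 4×1 = 8; c[3] = 4×4 = 16. Result coefficients: [3, 13, 8, 16] → 16t^3 + 8t^2 + 13t + 3

16t^3 + 8t^2 + 13t + 3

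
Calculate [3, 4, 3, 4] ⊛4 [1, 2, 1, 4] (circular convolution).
Use y[k] = Σ_j u[j]·v[(k-j) mod 4]. y[0] = 3×1 + 4×4 + 3×1 + 4×2 = 30; y[1] = 3×2 + 4×1 + 3×4 + 4×1 = 26; y[2] = 3×1 + 4×2 + 3×1 + 4×4 = 30; y[3] = 3×4 + 4×1 + 3×2 + 4×1 = 26. Result: [30, 26, 30, 26]

[30, 26, 30, 26]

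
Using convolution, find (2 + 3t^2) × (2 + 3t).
Ascending coefficients: a = [2, 0, 3], b = [2, 3]. c[0] = 2×2 = 4; c[1] = 2×3 + 0×2 = 6; c[2] = 0×3 + 3×2 = 6; c[3] = 3×3 = 9. Result coefficients: [4, 6, 6, 9] → 4 + 6t + 6t^2 + 9t^3

4 + 6t + 6t^2 + 9t^3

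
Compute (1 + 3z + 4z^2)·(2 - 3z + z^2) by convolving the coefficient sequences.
Ascending coefficients: a = [1, 3, 4], b = [2, -3, 1]. c[0] = 1×2 = 2; c[1] = 1×-3 + 3×2 = 3; c[2] = 1×1 + 3×-3 + 4×2 = 0; c[3] = 3×1 + 4×-3 = -9; c[4] = 4×1 = 4. Result coefficients: [2, 3, 0, -9, 4] → 2 + 3z - 9z^3 + 4z^4

2 + 3z - 9z^3 + 4z^4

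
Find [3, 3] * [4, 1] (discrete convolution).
y[0] = 3×4 = 12; y[1] = 3×1 + 3×4 = 15; y[2] = 3×1 = 3

[12, 15, 3]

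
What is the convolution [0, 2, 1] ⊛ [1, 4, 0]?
y[0] = 0×1 = 0; y[1] = 0×4 + 2×1 = 2; y[2] = 0×0 + 2×4 + 1×1 = 9; y[3] = 2×0 + 1×4 = 4; y[4] = 1×0 = 0

[0, 2, 9, 4, 0]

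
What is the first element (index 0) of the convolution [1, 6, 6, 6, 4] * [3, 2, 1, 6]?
Use y[k] = Σ_i a[i]·b[k-i] at k=0. y[0] = 1×3 = 3

3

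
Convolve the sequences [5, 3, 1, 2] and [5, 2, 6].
y[0] = 5×5 = 25; y[1] = 5×2 + 3×5 = 25; y[2] = 5×6 + 3×2 + 1×5 = 41; y[3] = 3×6 + 1×2 + 2×5 = 30; y[4] = 1×6 + 2×2 = 10; y[5] = 2×6 = 12

[25, 25, 41, 30, 10, 12]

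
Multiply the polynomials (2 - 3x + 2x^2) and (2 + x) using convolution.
Ascending coefficients: a = [2, -3, 2], b = [2, 1]. c[0] = 2×2 = 4; c[1] = 2×1 + -3×2 = -4; c[2] = -3×1 + 2×2 = 1; c[3] = 2×1 = 2. Result coefficients: [4, -4, 1, 2] → 4 - 4x + x^2 + 2x^3

4 - 4x + x^2 + 2x^3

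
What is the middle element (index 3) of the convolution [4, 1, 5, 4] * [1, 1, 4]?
Use y[k] = Σ_i a[i]·b[k-i] at k=3. y[3] = 1×4 + 5×1 + 4×1 = 13

13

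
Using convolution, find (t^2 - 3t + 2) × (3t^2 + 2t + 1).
Ascending coefficients: a = [2, -3, 1], b = [1, 2, 3]. c[0] = 2×1 = 2; c[1] = 2×2 + -3×1 = 1; c[2] = 2×3 + -3×2 + 1×1 = 1; c[3] = -3×3 + 1×2 = -7; c[4] = 1×3 = 3. Result coefficients: [2, 1, 1, -7, 3] → 3t^4 - 7t^3 + t^2 + t + 2

3t^4 - 7t^3 + t^2 + t + 2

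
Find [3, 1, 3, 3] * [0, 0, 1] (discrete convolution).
y[0] = 3×0 = 0; y[1] = 3×0 + 1×0 = 0; y[2] = 3×1 + 1×0 + 3×0 = 3; y[3] = 1×1 + 3×0 + 3×0 = 1; y[4] = 3×1 + 3×0 = 3; y[5] = 3×1 = 3

[0, 0, 3, 1, 3, 3]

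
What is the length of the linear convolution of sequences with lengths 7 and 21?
Linear/full convolution length: m + n - 1 = 7 + 21 - 1 = 27

27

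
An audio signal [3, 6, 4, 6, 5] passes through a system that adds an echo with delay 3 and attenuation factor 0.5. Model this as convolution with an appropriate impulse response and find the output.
Direct-path + delayed-attenuated-path model → impulse response h = [1, 0, 0, 0.5] (1 at lag 0, 0.5 at lag 3). Output y[n] = x[n] + 0.5·x[n - 3] (with x[n] = 0 outside 0..4): y[0] = 3 + 0.5×0 = 3; y[1] = 6 + 0.5×0 = 6; y[2] = 4 + 0.5×0 = 4; y[3] = 6 + 0.5×3 = 7.5; y[4] = 5 + 0.5×6 = 8.0; y[5] = 0 + 0.5×4 = 2.0; y[6] = 0 + 0.5×6 = 3.0; y[7] = 0 + 0.5×5 = 2.5. So y = [3, 6, 4, 7.5, 8.0, 2.0, 3.0, 2.5]

[3, 6, 4, 7.5, 8.0, 2.0, 3.0, 2.5]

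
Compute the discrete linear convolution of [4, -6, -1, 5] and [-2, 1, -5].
y[0] = 4×-2 = -8; y[1] = 4×1 + -6×-2 = 16; y[2] = 4×-5 + -6×1 + -1×-2 = -24; y[3] = -6×-5 + -1×1 + 5×-2 = 19; y[4] = -1×-5 + 5×1 = 10; y[5] = 5×-5 = -25

[-8, 16, -24, 19, 10, -25]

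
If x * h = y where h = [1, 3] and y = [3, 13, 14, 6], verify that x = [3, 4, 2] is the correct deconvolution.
Forward-compute [3, 4, 2] * [1, 3]: y[0] = 3×1 = 3; y[1] = 3×3 + 4×1 = 13; y[2] = 4×3 + 2×1 = 14; y[3] = 2×3 = 6 → [3, 13, 14, 6]. Matches given y = [3, 13, 14, 6], so verified.

Verified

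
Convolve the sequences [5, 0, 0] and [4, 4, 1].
y[0] = 5×4 = 20; y[1] = 5×4 + 0×4 = 20; y[2] = 5×1 + 0×4 + 0×4 = 5; y[3] = 0×1 + 0×4 = 0; y[4] = 0×1 = 0

[20, 20, 5, 0, 0]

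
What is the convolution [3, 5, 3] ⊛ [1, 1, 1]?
y[0] = 3×1 = 3; y[1] = 3×1 + 5×1 = 8; y[2] = 3×1 + 5×1 + 3×1 = 11; y[3] = 5×1 + 3×1 = 8; y[4] = 3×1 = 3

[3, 8, 11, 8, 3]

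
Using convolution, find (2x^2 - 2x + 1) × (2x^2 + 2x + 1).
Ascending coefficients: a = [1, -2, 2], b = [1, 2, 2]. c[0] = 1×1 = 1; c[1] = 1×2 + -2×1 = 0; c[2] = 1×2 + -2×2 + 2×1 = 0; c[3] = -2×2 + 2×2 = 0; c[4] = 2×2 = 4. Result coefficients: [1, 0, 0, 0, 4] → 4x^4 + 1

4x^4 + 1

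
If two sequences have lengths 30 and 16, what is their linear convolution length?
Linear/full convolution length: m + n - 1 = 30 + 16 - 1 = 45

45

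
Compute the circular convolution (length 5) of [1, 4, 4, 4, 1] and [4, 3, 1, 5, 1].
Use y[k] = Σ_j s[j]·t[(k-j) mod 5]. y[0] = 1×4 + 4×1 + 4×5 + 4×1 + 1×3 = 35; y[1] = 1×3 + 4×4 + 4×1 + 4×5 + 1×1 = 44; y[2] = 1×1 + 4×3 + 4×4 + 4×1 + 1×5 = 38; y[3] = 1×5 + 4×1 + 4×3 + 4×4 + 1×1 = 38; y[4] = 1×1 + 4×5 + 4×1 + 4×3 + 1×4 = 41. Result: [35, 44, 38, 38, 41]

[35, 44, 38, 38, 41]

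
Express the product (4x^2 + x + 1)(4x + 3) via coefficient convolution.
Ascending coefficients: a = [1, 1, 4], b = [3, 4]. c[0] = 1×3 = 3; c[1] = 1×4 + 1×3 = 7; c[2] = 1×4 + 4×3 = 16; c[3] = 4×4 = 16. Result coefficients: [3, 7, 16, 16] → 16x^3 + 16x^2 + 7x + 3

16x^3 + 16x^2 + 7x + 3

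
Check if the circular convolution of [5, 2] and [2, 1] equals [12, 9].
Recompute circular convolution of [5, 2] and [2, 1]: y[0] = 5×2 + 2×1 = 12; y[1] = 5×1 + 2×2 = 9 → [12, 9]. Given [12, 9] matches, so answer: Yes

Yes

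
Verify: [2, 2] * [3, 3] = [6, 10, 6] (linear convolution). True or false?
Recompute linear convolution of [2, 2] and [3, 3]: y[0] = 2×3 = 6; y[1] = 2×3 + 2×3 = 12; y[2] = 2×3 = 6 → [6, 12, 6]. Compare to given [6, 10, 6]: they differ at index 1: given 10, correct 12, so answer: No

No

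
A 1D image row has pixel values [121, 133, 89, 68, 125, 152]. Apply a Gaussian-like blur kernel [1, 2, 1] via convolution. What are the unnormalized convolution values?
Convolve image row [121, 133, 89, 68, 125, 152] with kernel [1, 2, 1]: y[0] = 121×1 = 121; y[1] = 121×2 + 133×1 = 375; y[2] = 121×1 + 133×2 + 89×1 = 476; y[3] = 133×1 + 89×2 + 68×1 = 379; y[4] = 89×1 + 68×2 + 125×1 = 350; y[5] = 68×1 + 125×2 + 152×1 = 470; y[6] = 125×1 + 152×2 = 429; y[7] = 152×1 = 152 → [121, 375, 476, 379, 350, 470, 429, 152]. Normalization factor = sum(kernel) = 4.

[121, 375, 476, 379, 350, 470, 429, 152]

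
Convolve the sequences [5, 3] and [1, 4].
y[0] = 5×1 = 5; y[1] = 5×4 + 3×1 = 23; y[2] = 3×4 = 12

[5, 23, 12]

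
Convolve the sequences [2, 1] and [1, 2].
y[0] = 2×1 = 2; y[1] = 2×2 + 1×1 = 5; y[2] = 1×2 = 2

[2, 5, 2]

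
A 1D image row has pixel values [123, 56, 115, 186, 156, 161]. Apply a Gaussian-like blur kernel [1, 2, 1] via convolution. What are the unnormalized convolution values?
Convolve image row [123, 56, 115, 186, 156, 161] with kernel [1, 2, 1]: y[0] = 123×1 = 123; y[1] = 123×2 + 56×1 = 302; y[2] = 123×1 + 56×2 + 115×1 = 350; y[3] = 56×1 + 115×2 + 186×1 = 472; y[4] = 115×1 + 186×2 + 156×1 = 643; y[5] = 186×1 + 156×2 + 161×1 = 659; y[6] = 156×1 + 161×2 = 478; y[7] = 161×1 = 161 → [123, 302, 350, 472, 643, 659, 478, 161]. Normalization factor = sum(kernel) = 4.

[123, 302, 350, 472, 643, 659, 478, 161]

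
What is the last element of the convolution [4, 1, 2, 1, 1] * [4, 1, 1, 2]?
Use y[k] = Σ_i a[i]·b[k-i] at k=7. y[7] = 1×2 = 2

2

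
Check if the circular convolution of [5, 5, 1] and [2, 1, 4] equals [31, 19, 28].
Recompute circular convolution of [5, 5, 1] and [2, 1, 4]: y[0] = 5×2 + 5×4 + 1×1 = 31; y[1] = 5×1 + 5×2 + 1×4 = 19; y[2] = 5×4 + 5×1 + 1×2 = 27 → [31, 19, 27]. Compare to given [31, 19, 28]: they differ at index 2: given 28, correct 27, so answer: No

No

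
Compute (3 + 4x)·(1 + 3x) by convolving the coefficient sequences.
Ascending coefficients: a = [3, 4], b = [1, 3]. c[0] = 3×1 = 3; c[1] = 3×3 + 4×1 = 13; c[2] = 4×3 = 12. Result coefficients: [3, 13, 12] → 3 + 13x + 12x^2

3 + 13x + 12x^2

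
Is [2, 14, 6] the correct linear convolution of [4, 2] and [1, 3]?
Recompute linear convolution of [4, 2] and [1, 3]: y[0] = 4×1 = 4; y[1] = 4×3 + 2×1 = 14; y[2] = 2×3 = 6 → [4, 14, 6]. Compare to given [2, 14, 6]: they differ at index 0: given 2, correct 4, so answer: No

No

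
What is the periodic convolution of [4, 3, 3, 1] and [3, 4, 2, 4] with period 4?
Use y[k] = Σ_j f[j]·g[(k-j) mod 4]. y[0] = 4×3 + 3×4 + 3×2 + 1×4 = 34; y[1] = 4×4 + 3×3 + 3×4 + 1×2 = 39; y[2] = 4×2 + 3×4 + 3×3 + 1×4 = 33; y[3] = 4×4 + 3×2 + 3×4 + 1×3 = 37. Result: [34, 39, 33, 37]

[34, 39, 33, 37]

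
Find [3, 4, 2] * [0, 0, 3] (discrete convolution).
y[0] = 3×0 = 0; y[1] = 3×0 + 4×0 = 0; y[2] = 3×3 + 4×0 + 2×0 = 9; y[3] = 4×3 + 2×0 = 12; y[4] = 2×3 = 6

[0, 0, 9, 12, 6]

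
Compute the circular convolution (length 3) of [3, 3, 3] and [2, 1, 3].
Use y[k] = Σ_j f[j]·g[(k-j) mod 3]. y[0] = 3×2 + 3×3 + 3×1 = 18; y[1] = 3×1 + 3×2 + 3×3 = 18; y[2] = 3×3 + 3×1 + 3×2 = 18. Result: [18, 18, 18]

[18, 18, 18]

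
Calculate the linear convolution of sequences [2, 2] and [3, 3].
y[0] = 2×3 = 6; y[1] = 2×3 + 2×3 = 12; y[2] = 2×3 = 6

[6, 12, 6]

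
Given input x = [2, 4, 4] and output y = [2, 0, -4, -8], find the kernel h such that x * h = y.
Output length 4 = len(x) + len(h) - 1 ⇒ len(h) = 2. Solve h forward using h[k] = (y[k] - Σ_{i≥1} x[i]·h[k-i]) / x[0]: h[0] = y[0] / x[0] = 2 / 2 = 1; h[1] = (y[1] - 4×1) / x[0] = (0 - 4×1) / 2 = -2. So h = [1, -2]. Forward-check [2, 4, 4] * [1, -2]: y[0] = 2×1 = 2; y[1] = 2×-2 + 4×1 = 0; y[2] = 4×-2 + 4×1 = -4; y[3] = 4×-2 = -8 → [2, 0, -4, -8] ✓

[1, -2]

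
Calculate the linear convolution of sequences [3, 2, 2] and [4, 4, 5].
y[0] = 3×4 = 12; y[1] = 3×4 + 2×4 = 20; y[2] = 3×5 + 2×4 + 2×4 = 31; y[3] = 2×5 + 2×4 = 18; y[4] = 2×5 = 10

[12, 20, 31, 18, 10]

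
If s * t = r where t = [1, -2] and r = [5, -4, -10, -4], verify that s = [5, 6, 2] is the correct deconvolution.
Forward-compute [5, 6, 2] * [1, -2]: r[0] = 5×1 = 5; r[1] = 5×-2 + 6×1 = -4; r[2] = 6×-2 + 2×1 = -10; r[3] = 2×-2 = -4 → [5, -4, -10, -4]. Matches given r = [5, -4, -10, -4], so verified.

Verified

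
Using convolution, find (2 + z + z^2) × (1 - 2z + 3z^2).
Ascending coefficients: a = [2, 1, 1], b = [1, -2, 3]. c[0] = 2×1 = 2; c[1] = 2×-2 + 1×1 = -3; c[2] = 2×3 + 1×-2 + 1×1 = 5; c[3] = 1×3 + 1×-2 = 1; c[4] = 1×3 = 3. Result coefficients: [2, -3, 5, 1, 3] → 2 - 3z + 5z^2 + z^3 + 3z^4

2 - 3z + 5z^2 + z^3 + 3z^4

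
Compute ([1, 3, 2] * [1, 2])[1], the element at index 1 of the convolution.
Use y[k] = Σ_i a[i]·b[k-i] at k=1. y[1] = 1×2 + 3×1 = 5

5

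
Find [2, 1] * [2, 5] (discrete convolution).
y[0] = 2×2 = 4; y[1] = 2×5 + 1×2 = 12; y[2] = 1×5 = 5

[4, 12, 5]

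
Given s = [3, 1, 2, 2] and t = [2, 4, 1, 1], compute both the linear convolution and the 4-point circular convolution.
Linear: y_lin[0] = 3×2 = 6; y_lin[1] = 3×4 + 1×2 = 14; y_lin[2] = 3×1 + 1×4 + 2×2 = 11; y_lin[3] = 3×1 + 1×1 + 2×4 + 2×2 = 16; y_lin[4] = 1×1 + 2×1 + 2×4 = 11; y_lin[5] = 2×1 + 2×1 = 4; y_lin[6] = 2×1 = 2 → [6, 14, 11, 16, 11, 4, 2]. Circular (length 4): y[0] = 3×2 + 1×1 + 2×1 + 2×4 = 17; y[1] = 3×4 + 1×2 + 2×1 + 2×1 = 18; y[2] = 3×1 + 1×4 + 2×2 + 2×1 = 13; y[3] = 3×1 + 1×1 + 2×4 + 2×2 = 16 → [17, 18, 13, 16]

Linear: [6, 14, 11, 16, 11, 4, 2], Circular: [17, 18, 13, 16]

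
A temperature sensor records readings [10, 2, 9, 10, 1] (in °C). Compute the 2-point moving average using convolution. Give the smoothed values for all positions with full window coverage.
2-point moving average kernel = [1, 1]. Apply in 'valid' mode (full window coverage): avg[0] = (10 + 2) / 2 = 6.0; avg[1] = (2 + 9) / 2 = 5.5; avg[2] = (9 + 10) / 2 = 9.5; avg[3] = (10 + 1) / 2 = 5.5. Smoothed values: [6.0, 5.5, 9.5, 5.5]

[6.0, 5.5, 9.5, 5.5]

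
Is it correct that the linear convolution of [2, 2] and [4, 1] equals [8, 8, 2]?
Recompute linear convolution of [2, 2] and [4, 1]: y[0] = 2×4 = 8; y[1] = 2×1 + 2×4 = 10; y[2] = 2×1 = 2 → [8, 10, 2]. Compare to given [8, 8, 2]: they differ at index 1: given 8, correct 10, so answer: No

No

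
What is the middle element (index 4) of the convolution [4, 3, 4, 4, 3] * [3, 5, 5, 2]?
Use y[k] = Σ_i a[i]·b[k-i] at k=4. y[4] = 3×2 + 4×5 + 4×5 + 3×3 = 55

55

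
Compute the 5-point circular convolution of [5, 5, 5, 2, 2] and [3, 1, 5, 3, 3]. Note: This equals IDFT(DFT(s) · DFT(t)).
Either evaluate y[k] = Σ_j s[j]·t[(k-j) mod 5] directly, or use IDFT(DFT(s) · DFT(t)). y[0] = 5×3 + 5×3 + 5×3 + 2×5 + 2×1 = 57; y[1] = 5×1 + 5×3 + 5×3 + 2×3 + 2×5 = 51; y[2] = 5×5 + 5×1 + 5×3 + 2×3 + 2×3 = 57; y[3] = 5×3 + 5×5 + 5×1 + 2×3 + 2×3 = 57; y[4] = 5×3 + 5×3 + 5×5 + 2×1 + 2×3 = 63. Result: [57, 51, 57, 57, 63]

[57, 51, 57, 57, 63]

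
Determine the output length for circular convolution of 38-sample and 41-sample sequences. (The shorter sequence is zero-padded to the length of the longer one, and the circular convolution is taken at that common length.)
Circular convolution (zero-padding the shorter input) has length max(m, n) = max(38, 41) = 41

41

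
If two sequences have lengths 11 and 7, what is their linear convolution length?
Linear/full convolution length: m + n - 1 = 11 + 7 - 1 = 17

17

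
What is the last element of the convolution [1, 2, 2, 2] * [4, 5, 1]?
Use y[k] = Σ_i a[i]·b[k-i] at k=5. y[5] = 2×1 = 2

2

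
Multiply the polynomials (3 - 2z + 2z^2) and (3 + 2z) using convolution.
Ascending coefficients: a = [3, -2, 2], b = [3, 2]. c[0] = 3×3 = 9; c[1] = 3×2 + -2×3 = 0; c[2] = -2×2 + 2×3 = 2; c[3] = 2×2 = 4. Result coefficients: [9, 0, 2, 4] → 9 + 2z^2 + 4z^3

9 + 2z^2 + 4z^3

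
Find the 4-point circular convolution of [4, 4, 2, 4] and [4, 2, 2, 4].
Use y[k] = Σ_j s[j]·t[(k-j) mod 4]. y[0] = 4×4 + 4×4 + 2×2 + 4×2 = 44; y[1] = 4×2 + 4×4 + 2×4 + 4×2 = 40; y[2] = 4×2 + 4×2 + 2×4 + 4×4 = 40; y[3] = 4×4 + 4×2 + 2×2 + 4×4 = 44. Result: [44, 40, 40, 44]

[44, 40, 40, 44]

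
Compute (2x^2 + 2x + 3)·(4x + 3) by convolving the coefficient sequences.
Ascending coefficients: a = [3, 2, 2], b = [3, 4]. c[0] = 3×3 = 9; c[1] = 3×4 + 2×3 = 18; c[2] = 2×4 + 2×3 = 14; c[3] = 2×4 = 8. Result coefficients: [9, 18, 14, 8] → 8x^3 + 14x^2 + 18x + 9

8x^3 + 14x^2 + 18x + 9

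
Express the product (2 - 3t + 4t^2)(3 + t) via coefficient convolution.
Ascending coefficients: a = [2, -3, 4], b = [3, 1]. c[0] = 2×3 = 6; c[1] = 2×1 + -3×3 = -7; c[2] = -3×1 + 4×3 = 9; c[3] = 4×1 = 4. Result coefficients: [6, -7, 9, 4] → 6 - 7t + 9t^2 + 4t^3

6 - 7t + 9t^2 + 4t^3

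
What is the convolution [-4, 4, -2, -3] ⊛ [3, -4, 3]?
y[0] = -4×3 = -12; y[1] = -4×-4 + 4×3 = 28; y[2] = -4×3 + 4×-4 + -2×3 = -34; y[3] = 4×3 + -2×-4 + -3×3 = 11; y[4] = -2×3 + -3×-4 = 6; y[5] = -3×3 = -9

[-12, 28, -34, 11, 6, -9]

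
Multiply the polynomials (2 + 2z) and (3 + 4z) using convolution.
Ascending coefficients: a = [2, 2], b = [3, 4]. c[0] = 2×3 = 6; c[1] = 2×4 + 2×3 = 14; c[2] = 2×4 = 8. Result coefficients: [6, 14, 8] → 6 + 14z + 8z^2

6 + 14z + 8z^2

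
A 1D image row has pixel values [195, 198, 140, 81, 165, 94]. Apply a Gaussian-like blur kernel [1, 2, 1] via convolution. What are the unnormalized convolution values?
Convolve image row [195, 198, 140, 81, 165, 94] with kernel [1, 2, 1]: y[0] = 195×1 = 195; y[1] = 195×2 + 198×1 = 588; y[2] = 195×1 + 198×2 + 140×1 = 731; y[3] = 198×1 + 140×2 + 81×1 = 559; y[4] = 140×1 + 81×2 + 165×1 = 467; y[5] = 81×1 + 165×2 + 94×1 = 505; y[6] = 165×1 + 94×2 = 353; y[7] = 94×1 = 94 → [195, 588, 731, 559, 467, 505, 353, 94]. Normalization factor = sum(kernel) = 4.

[195, 588, 731, 559, 467, 505, 353, 94]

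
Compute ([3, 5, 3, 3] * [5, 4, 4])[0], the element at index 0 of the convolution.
Use y[k] = Σ_i a[i]·b[k-i] at k=0. y[0] = 3×5 = 15

15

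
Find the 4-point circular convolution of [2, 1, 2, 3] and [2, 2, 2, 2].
Use y[k] = Σ_j u[j]·v[(k-j) mod 4]. y[0] = 2×2 + 1×2 + 2×2 + 3×2 = 16; y[1] = 2×2 + 1×2 + 2×2 + 3×2 = 16; y[2] = 2×2 + 1×2 + 2×2 + 3×2 = 16; y[3] = 2×2 + 1×2 + 2×2 + 3×2 = 16. Result: [16, 16, 16, 16]

[16, 16, 16, 16]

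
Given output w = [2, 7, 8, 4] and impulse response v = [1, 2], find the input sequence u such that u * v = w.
Deconvolve w=[2, 7, 8, 4] by v=[1, 2]. Since v[0]=1, solve forward: u[0] = w[0] / 1 = 2; u[1] = (w[1] - 2×2) / 1 = 3; u[2] = (w[2] - 3×2) / 1 = 2. So u = [2, 3, 2]. Check by forward convolution: w[0] = 2×1 = 2; w[1] = 2×2 + 3×1 = 7; w[2] = 3×2 + 2×1 = 8; w[3] = 2×2 = 4

[2, 3, 2]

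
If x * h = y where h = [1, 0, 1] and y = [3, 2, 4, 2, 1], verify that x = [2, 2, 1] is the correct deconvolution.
Forward-compute [2, 2, 1] * [1, 0, 1]: y[0] = 2×1 = 2; y[1] = 2×0 + 2×1 = 2; y[2] = 2×1 + 2×0 + 1×1 = 3; y[3] = 2×1 + 1×0 = 2; y[4] = 1×1 = 1 → [2, 2, 3, 2, 1]. Does not match given y = [3, 2, 4, 2, 1].

Not verified. [2, 2, 1] * [1, 0, 1] = [2, 2, 3, 2, 1], which differs from [3, 2, 4, 2, 1] at index 0.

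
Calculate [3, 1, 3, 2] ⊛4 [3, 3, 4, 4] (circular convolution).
Use y[k] = Σ_j a[j]·b[(k-j) mod 4]. y[0] = 3×3 + 1×4 + 3×4 + 2×3 = 31; y[1] = 3×3 + 1×3 + 3×4 + 2×4 = 32; y[2] = 3×4 + 1×3 + 3×3 + 2×4 = 32; y[3] = 3×4 + 1×4 + 3×3 + 2×3 = 31. Result: [31, 32, 32, 31]

[31, 32, 32, 31]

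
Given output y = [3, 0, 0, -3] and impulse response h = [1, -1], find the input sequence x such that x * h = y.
Deconvolve y=[3, 0, 0, -3] by h=[1, -1]. Since h[0]=1, solve forward: x[0] = y[0] / 1 = 3; x[1] = (y[1] - 3×-1) / 1 = 3; x[2] = (y[2] - 3×-1) / 1 = 3. So x = [3, 3, 3]. Check by forward convolution: y[0] = 3×1 = 3; y[1] = 3×-1 + 3×1 = 0; y[2] = 3×-1 + 3×1 = 0; y[3] = 3×-1 = -3

[3, 3, 3]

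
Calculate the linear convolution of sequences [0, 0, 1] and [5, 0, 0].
y[0] = 0×5 = 0; y[1] = 0×0 + 0×5 = 0; y[2] = 0×0 + 0×0 + 1×5 = 5; y[3] = 0×0 + 1×0 = 0; y[4] = 1×0 = 0

[0, 0, 5, 0, 0]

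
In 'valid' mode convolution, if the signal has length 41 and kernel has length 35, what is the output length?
'Valid' mode counts only positions where the kernel fully overlaps the signal: m - n + 1 = 41 - 35 + 1 = 7

7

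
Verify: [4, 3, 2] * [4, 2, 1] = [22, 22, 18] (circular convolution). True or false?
Recompute circular convolution of [4, 3, 2] and [4, 2, 1]: y[0] = 4×4 + 3×1 + 2×2 = 23; y[1] = 4×2 + 3×4 + 2×1 = 22; y[2] = 4×1 + 3×2 + 2×4 = 18 → [23, 22, 18]. Compare to given [22, 22, 18]: they differ at index 0: given 22, correct 23, so answer: No

No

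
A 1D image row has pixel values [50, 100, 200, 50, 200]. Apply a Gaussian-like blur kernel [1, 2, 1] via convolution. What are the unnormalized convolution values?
Convolve image row [50, 100, 200, 50, 200] with kernel [1, 2, 1]: y[0] = 50×1 = 50; y[1] = 50×2 + 100×1 = 200; y[2] = 50×1 + 100×2 + 200×1 = 450; y[3] = 100×1 + 200×2 + 50×1 = 550; y[4] = 200×1 + 50×2 + 200×1 = 500; y[5] = 50×1 + 200×2 = 450; y[6] = 200×1 = 200 → [50, 200, 450, 550, 500, 450, 200]. Normalization factor = sum(kernel) = 4.

[50, 200, 450, 550, 500, 450, 200]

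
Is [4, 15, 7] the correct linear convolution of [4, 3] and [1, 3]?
Recompute linear convolution of [4, 3] and [1, 3]: y[0] = 4×1 = 4; y[1] = 4×3 + 3×1 = 15; y[2] = 3×3 = 9 → [4, 15, 9]. Compare to given [4, 15, 7]: they differ at index 2: given 7, correct 9, so answer: No

No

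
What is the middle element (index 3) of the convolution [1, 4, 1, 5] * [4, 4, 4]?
Use y[k] = Σ_i a[i]·b[k-i] at k=3. y[3] = 4×4 + 1×4 + 5×4 = 40

40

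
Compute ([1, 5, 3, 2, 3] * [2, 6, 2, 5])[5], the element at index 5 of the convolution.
Use y[k] = Σ_i a[i]·b[k-i] at k=5. y[5] = 3×5 + 2×2 + 3×6 = 37

37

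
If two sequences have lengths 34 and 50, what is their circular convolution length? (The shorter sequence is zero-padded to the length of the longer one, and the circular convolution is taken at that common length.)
Circular convolution (zero-padding the shorter input) has length max(m, n) = max(34, 50) = 50

50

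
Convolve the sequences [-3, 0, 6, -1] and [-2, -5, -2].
y[0] = -3×-2 = 6; y[1] = -3×-5 + 0×-2 = 15; y[2] = -3×-2 + 0×-5 + 6×-2 = -6; y[3] = 0×-2 + 6×-5 + -1×-2 = -28; y[4] = 6×-2 + -1×-5 = -7; y[5] = -1×-2 = 2

[6, 15, -6, -28, -7, 2]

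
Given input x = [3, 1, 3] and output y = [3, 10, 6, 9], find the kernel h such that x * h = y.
Output length 4 = len(x) + len(h) - 1 ⇒ len(h) = 2. Solve h forward using h[k] = (y[k] - Σ_{i≥1} x[i]·h[k-i]) / x[0]: h[0] = y[0] / x[0] = 3 / 3 = 1; h[1] = (y[1] - 1×1) / x[0] = (10 - 1×1) / 3 = 3. So h = [1, 3]. Forward-check [3, 1, 3] * [1, 3]: y[0] = 3×1 = 3; y[1] = 3×3 + 1×1 = 10; y[2] = 1×3 + 3×1 = 6; y[3] = 3×3 = 9 → [3, 10, 6, 9] ✓

[1, 3]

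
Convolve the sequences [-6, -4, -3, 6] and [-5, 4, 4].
y[0] = -6×-5 = 30; y[1] = -6×4 + -4×-5 = -4; y[2] = -6×4 + -4×4 + -3×-5 = -25; y[3] = -4×4 + -3×4 + 6×-5 = -58; y[4] = -3×4 + 6×4 = 12; y[5] = 6×4 = 24

[30, -4, -25, -58, 12, 24]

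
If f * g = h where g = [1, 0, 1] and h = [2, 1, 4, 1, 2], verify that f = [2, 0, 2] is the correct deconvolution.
Forward-compute [2, 0, 2] * [1, 0, 1]: h[0] = 2×1 = 2; h[1] = 2×0 + 0×1 = 0; h[2] = 2×1 + 0×0 + 2×1 = 4; h[3] = 0×1 + 2×0 = 0; h[4] = 2×1 = 2 → [2, 0, 4, 0, 2]. Does not match given h = [2, 1, 4, 1, 2].

Not verified. [2, 0, 2] * [1, 0, 1] = [2, 0, 4, 0, 2], which differs from [2, 1, 4, 1, 2] at index 1.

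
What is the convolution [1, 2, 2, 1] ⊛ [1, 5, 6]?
y[0] = 1×1 = 1; y[1] = 1×5 + 2×1 = 7; y[2] = 1×6 + 2×5 + 2×1 = 18; y[3] = 2×6 + 2×5 + 1×1 = 23; y[4] = 2×6 + 1×5 = 17; y[5] = 1×6 = 6

[1, 7, 18, 23, 17, 6]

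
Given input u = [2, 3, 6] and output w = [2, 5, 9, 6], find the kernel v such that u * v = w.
Output length 4 = len(u) + len(v) - 1 ⇒ len(v) = 2. Solve v forward using v[k] = (w[k] - Σ_{i≥1} u[i]·v[k-i]) / u[0]: v[0] = w[0] / u[0] = 2 / 2 = 1; v[1] = (w[1] - 3×1) / u[0] = (5 - 3×1) / 2 = 1. So v = [1, 1]. Forward-check [2, 3, 6] * [1, 1]: w[0] = 2×1 = 2; w[1] = 2×1 + 3×1 = 5; w[2] = 3×1 + 6×1 = 9; w[3] = 6×1 = 6 → [2, 5, 9, 6] ✓

[1, 1]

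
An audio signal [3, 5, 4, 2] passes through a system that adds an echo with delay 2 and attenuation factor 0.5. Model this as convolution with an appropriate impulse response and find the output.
Direct-path + delayed-attenuated-path model → impulse response h = [1, 0, 0.5] (1 at lag 0, 0.5 at lag 2). Output y[n] = x[n] + 0.5·x[n - 2] (with x[n] = 0 outside 0..3): y[0] = 3 + 0.5×0 = 3; y[1] = 5 + 0.5×0 = 5; y[2] = 4 + 0.5×3 = 5.5; y[3] = 2 + 0.5×5 = 4.5; y[4] = 0 + 0.5×4 = 2.0; y[5] = 0 + 0.5×2 = 1.0. So y = [3, 5, 5.5, 4.5, 2.0, 1.0]

[3, 5, 5.5, 4.5, 2.0, 1.0]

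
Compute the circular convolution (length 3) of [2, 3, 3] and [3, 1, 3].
Use y[k] = Σ_j a[j]·b[(k-j) mod 3]. y[0] = 2×3 + 3×3 + 3×1 = 18; y[1] = 2×1 + 3×3 + 3×3 = 20; y[2] = 2×3 + 3×1 + 3×3 = 18. Result: [18, 20, 18]

[18, 20, 18]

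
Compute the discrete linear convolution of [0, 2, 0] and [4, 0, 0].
y[0] = 0×4 = 0; y[1] = 0×0 + 2×4 = 8; y[2] = 0×0 + 2×0 + 0×4 = 0; y[3] = 2×0 + 0×0 = 0; y[4] = 0×0 = 0

[0, 8, 0, 0, 0]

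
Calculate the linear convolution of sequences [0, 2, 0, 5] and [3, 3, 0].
y[0] = 0×3 = 0; y[1] = 0×3 + 2×3 = 6; y[2] = 0×0 + 2×3 + 0×3 = 6; y[3] = 2×0 + 0×3 + 5×3 = 15; y[4] = 0×0 + 5×3 = 15; y[5] = 5×0 = 0

[0, 6, 6, 15, 15, 0]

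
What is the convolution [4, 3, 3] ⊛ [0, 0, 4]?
y[0] = 4×0 = 0; y[1] = 4×0 + 3×0 = 0; y[2] = 4×4 + 3×0 + 3×0 = 16; y[3] = 3×4 + 3×0 = 12; y[4] = 3×4 = 12

[0, 0, 16, 12, 12]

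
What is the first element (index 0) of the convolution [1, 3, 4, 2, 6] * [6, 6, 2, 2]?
Use y[k] = Σ_i a[i]·b[k-i] at k=0. y[0] = 1×6 = 6

6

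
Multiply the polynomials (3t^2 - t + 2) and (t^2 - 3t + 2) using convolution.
Ascending coefficients: a = [2, -1, 3], b = [2, -3, 1]. c[0] = 2×2 = 4; c[1] = 2×-3 + -1×2 = -8; c[2] = 2×1 + -1×-3 + 3×2 = 11; c[3] = -1×1 + 3×-3 = -10; c[4] = 3×1 = 3. Result coefficients: [4, -8, 11, -10, 3] → 3t^4 - 10t^3 + 11t^2 - 8t + 4

3t^4 - 10t^3 + 11t^2 - 8t + 4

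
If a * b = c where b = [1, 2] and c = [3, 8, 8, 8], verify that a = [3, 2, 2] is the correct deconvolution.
Forward-compute [3, 2, 2] * [1, 2]: c[0] = 3×1 = 3; c[1] = 3×2 + 2×1 = 8; c[2] = 2×2 + 2×1 = 6; c[3] = 2×2 = 4 → [3, 8, 6, 4]. Does not match given c = [3, 8, 8, 8].

Not verified. [3, 2, 2] * [1, 2] = [3, 8, 6, 4], which differs from [3, 8, 8, 8] at index 2.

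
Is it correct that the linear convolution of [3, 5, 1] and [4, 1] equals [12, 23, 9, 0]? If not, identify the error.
Recompute linear convolution of [3, 5, 1] and [4, 1]: y[0] = 3×4 = 12; y[1] = 3×1 + 5×4 = 23; y[2] = 5×1 + 1×4 = 9; y[3] = 1×1 = 1 → [12, 23, 9, 1]. Compare to given [12, 23, 9, 0]: they differ at index 3: given 0, correct 1, so answer: No

No. Error at index 3: given 0, correct 1.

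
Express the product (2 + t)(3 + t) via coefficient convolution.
Ascending coefficients: a = [2, 1], b = [3, 1]. c[0] = 2×3 = 6; c[1] = 2×1 + 1×3 = 5; c[2] = 1×1 = 1. Result coefficients: [6, 5, 1] → 6 + 5t + t^2

6 + 5t + t^2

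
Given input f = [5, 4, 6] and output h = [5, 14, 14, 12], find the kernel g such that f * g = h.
Output length 4 = len(f) + len(g) - 1 ⇒ len(g) = 2. Solve g forward using g[k] = (h[k] - Σ_{i≥1} f[i]·g[k-i]) / f[0]: g[0] = h[0] / f[0] = 5 / 5 = 1; g[1] = (h[1] - 4×1) / f[0] = (14 - 4×1) / 5 = 2. So g = [1, 2]. Forward-check [5, 4, 6] * [1, 2]: h[0] = 5×1 = 5; h[1] = 5×2 + 4×1 = 14; h[2] = 4×2 + 6×1 = 14; h[3] = 6×2 = 12 → [5, 14, 14, 12] ✓

[1, 2]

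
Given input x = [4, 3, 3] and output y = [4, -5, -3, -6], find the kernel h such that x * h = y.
Output length 4 = len(x) + len(h) - 1 ⇒ len(h) = 2. Solve h forward using h[k] = (y[k] - Σ_{i≥1} x[i]·h[k-i]) / x[0]: h[0] = y[0] / x[0] = 4 / 4 = 1; h[1] = (y[1] - 3×1) / x[0] = (-5 - 3×1) / 4 = -2. So h = [1, -2]. Forward-check [4, 3, 3] * [1, -2]: y[0] = 4×1 = 4; y[1] = 4×-2 + 3×1 = -5; y[2] = 3×-2 + 3×1 = -3; y[3] = 3×-2 = -6 → [4, -5, -3, -6] ✓

[1, -2]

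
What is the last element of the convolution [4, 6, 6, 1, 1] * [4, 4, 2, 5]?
Use y[k] = Σ_i a[i]·b[k-i] at k=7. y[7] = 1×5 = 5

5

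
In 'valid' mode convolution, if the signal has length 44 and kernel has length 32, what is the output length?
'Valid' mode counts only positions where the kernel fully overlaps the signal: m - n + 1 = 44 - 32 + 1 = 13

13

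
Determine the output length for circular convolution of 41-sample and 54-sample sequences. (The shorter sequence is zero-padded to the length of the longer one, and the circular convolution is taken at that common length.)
Circular convolution (zero-padding the shorter input) has length max(m, n) = max(41, 54) = 54

54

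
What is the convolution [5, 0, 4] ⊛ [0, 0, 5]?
y[0] = 5×0 = 0; y[1] = 5×0 + 0×0 = 0; y[2] = 5×5 + 0×0 + 4×0 = 25; y[3] = 0×5 + 4×0 = 0; y[4] = 4×5 = 20

[0, 0, 25, 0, 20]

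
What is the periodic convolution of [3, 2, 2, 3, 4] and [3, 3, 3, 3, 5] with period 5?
Use y[k] = Σ_j u[j]·v[(k-j) mod 5]. y[0] = 3×3 + 2×5 + 2×3 + 3×3 + 4×3 = 46; y[1] = 3×3 + 2×3 + 2×5 + 3×3 + 4×3 = 46; y[2] = 3×3 + 2×3 + 2×3 + 3×5 + 4×3 = 48; y[3] = 3×3 + 2×3 + 2×3 + 3×3 + 4×5 = 50; y[4] = 3×5 + 2×3 + 2×3 + 3×3 + 4×3 = 48. Result: [46, 46, 48, 50, 48]

[46, 46, 48, 50, 48]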